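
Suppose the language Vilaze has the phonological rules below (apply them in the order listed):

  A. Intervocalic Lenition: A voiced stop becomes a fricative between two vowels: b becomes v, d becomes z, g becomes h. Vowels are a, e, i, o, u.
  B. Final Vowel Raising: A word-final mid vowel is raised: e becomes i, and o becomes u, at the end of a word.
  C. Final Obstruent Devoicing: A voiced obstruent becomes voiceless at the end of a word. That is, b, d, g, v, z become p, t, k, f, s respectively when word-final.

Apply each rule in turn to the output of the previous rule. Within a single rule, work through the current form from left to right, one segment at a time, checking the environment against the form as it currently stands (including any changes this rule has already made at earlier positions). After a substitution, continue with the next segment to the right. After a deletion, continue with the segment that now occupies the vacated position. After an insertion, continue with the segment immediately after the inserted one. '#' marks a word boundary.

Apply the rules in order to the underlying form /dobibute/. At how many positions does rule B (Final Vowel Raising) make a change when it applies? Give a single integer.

1

A Intervocalic Lenition: [dobibute] → [dovivute]
B Final Vowel Raising: [dovivute] → [dovivuti]
C Final Obstruent Devoicing: no change — [dovivuti]
Rule B changed 1 position(s).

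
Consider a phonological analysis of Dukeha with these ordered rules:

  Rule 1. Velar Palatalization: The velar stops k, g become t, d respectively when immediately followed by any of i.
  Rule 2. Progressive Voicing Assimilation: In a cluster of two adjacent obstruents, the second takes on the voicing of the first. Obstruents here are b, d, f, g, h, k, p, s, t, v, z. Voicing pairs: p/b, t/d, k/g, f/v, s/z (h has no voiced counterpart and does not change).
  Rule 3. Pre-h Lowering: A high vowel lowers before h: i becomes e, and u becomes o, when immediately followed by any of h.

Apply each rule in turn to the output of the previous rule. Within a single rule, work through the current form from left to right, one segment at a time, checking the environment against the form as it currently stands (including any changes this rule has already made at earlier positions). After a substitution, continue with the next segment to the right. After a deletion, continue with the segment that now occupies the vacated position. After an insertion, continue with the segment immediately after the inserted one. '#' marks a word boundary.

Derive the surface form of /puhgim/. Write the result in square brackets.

Rule 1 Velar Palatalization: [puhgim] → [puhdim]
Rule 2 Progressive Voicing Assimilation: [puhdim] → [puhtim]
Rule 3 Pre-h Lowering: [puhtim] → [pohtim]

[pohtim]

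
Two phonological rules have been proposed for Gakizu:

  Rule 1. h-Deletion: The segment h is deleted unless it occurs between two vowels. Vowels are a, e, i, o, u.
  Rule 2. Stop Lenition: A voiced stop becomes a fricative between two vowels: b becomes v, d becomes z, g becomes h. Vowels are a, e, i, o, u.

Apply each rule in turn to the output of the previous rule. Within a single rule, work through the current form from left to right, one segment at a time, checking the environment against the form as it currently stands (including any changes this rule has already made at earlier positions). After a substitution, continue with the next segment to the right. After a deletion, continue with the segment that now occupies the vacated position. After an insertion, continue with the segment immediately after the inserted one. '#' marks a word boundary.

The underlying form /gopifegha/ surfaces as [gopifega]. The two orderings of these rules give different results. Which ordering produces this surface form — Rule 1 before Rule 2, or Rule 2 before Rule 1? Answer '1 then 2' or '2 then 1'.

Order 1 then 2:
  1 h-Deletion: [gopifegha] → [gopifega]
  2 Stop Lenition: [gopifega] → [gopifeha]
  result: [gopifeha]
Order 2 then 1:
  2 Stop Lenition: no change — [gopifegha]
  1 h-Deletion: [gopifegha] → [gopifega]
  result: [gopifega]

2 then 1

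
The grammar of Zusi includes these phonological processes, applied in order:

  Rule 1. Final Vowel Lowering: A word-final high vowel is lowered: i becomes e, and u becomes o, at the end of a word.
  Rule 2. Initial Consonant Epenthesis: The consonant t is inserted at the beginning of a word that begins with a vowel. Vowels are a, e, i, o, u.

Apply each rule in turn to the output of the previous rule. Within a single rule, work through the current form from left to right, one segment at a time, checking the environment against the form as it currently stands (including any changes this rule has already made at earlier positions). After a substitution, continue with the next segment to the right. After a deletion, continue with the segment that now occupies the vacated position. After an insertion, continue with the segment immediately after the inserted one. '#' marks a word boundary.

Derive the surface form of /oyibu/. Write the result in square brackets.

[toyibo]

Rule 1 Final Vowel Lowering: [oyibu] → [oyibo]
Rule 2 Initial Consonant Epenthesis: [oyibo] → [toyibo]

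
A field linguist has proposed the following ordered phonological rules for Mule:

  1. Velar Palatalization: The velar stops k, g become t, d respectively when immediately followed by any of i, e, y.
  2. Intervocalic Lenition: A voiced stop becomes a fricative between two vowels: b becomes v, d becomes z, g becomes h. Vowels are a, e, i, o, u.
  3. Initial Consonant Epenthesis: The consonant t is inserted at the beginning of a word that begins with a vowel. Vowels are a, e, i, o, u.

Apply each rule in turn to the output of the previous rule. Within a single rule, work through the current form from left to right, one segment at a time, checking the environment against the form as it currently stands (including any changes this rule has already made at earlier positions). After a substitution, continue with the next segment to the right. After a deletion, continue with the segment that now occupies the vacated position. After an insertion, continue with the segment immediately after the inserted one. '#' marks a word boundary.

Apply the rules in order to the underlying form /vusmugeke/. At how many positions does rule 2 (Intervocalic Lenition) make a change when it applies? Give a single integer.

1

1 Velar Palatalization: [vusmugeke] → [vusmudete]
2 Intervocalic Lenition: [vusmudete] → [vusmuzete]
3 Initial Consonant Epenthesis: no change — [vusmuzete]
Rule 2 changed 1 position(s).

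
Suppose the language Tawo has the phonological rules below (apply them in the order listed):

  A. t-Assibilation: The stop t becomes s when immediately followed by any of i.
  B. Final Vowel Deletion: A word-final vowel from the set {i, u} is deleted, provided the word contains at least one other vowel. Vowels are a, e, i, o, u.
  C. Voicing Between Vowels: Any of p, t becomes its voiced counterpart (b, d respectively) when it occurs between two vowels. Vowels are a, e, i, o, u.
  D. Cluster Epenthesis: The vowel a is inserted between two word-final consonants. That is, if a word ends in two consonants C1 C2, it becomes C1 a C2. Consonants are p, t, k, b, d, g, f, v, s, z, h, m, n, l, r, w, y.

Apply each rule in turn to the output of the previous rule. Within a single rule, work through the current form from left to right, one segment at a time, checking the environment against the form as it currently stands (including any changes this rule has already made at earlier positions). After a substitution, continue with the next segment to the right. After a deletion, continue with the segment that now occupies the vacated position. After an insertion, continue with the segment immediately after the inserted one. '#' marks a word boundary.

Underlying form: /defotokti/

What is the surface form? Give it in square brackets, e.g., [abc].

A t-Assibilation: [defotokti] → [defotoksi]
B Final Vowel Deletion: [defotoksi] → [defotoks]
C Voicing Between Vowels: [defotoks] → [defodoks]
D Cluster Epenthesis: [defodoks] → [defodokas]

[defodokas]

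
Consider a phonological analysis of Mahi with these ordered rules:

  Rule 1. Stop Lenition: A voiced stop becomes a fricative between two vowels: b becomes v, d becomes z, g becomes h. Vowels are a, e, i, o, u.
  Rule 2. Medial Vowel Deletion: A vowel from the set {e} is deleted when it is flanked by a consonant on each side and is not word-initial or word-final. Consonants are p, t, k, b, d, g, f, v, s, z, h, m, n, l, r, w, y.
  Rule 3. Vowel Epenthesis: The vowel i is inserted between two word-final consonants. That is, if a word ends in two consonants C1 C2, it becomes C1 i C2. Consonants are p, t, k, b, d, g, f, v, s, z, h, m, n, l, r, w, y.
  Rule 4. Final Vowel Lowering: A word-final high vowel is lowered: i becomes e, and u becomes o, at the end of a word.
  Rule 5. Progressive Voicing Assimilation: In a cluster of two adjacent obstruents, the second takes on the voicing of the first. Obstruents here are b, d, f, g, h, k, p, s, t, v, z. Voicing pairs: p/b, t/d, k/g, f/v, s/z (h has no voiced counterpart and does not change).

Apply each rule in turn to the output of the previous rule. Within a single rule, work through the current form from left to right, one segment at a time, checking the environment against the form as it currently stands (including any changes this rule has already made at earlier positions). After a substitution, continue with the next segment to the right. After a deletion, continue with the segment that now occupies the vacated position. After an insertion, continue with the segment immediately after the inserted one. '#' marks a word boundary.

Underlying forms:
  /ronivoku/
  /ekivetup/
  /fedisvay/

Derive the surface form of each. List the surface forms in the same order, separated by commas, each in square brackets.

[ronivoko], [ekivdup], [fsisfay]

/ronivoku/:
  Rule 1 Stop Lenition: no change — [ronivoku]
  Rule 2 Medial Vowel Deletion: no change — [ronivoku]
  Rule 3 Vowel Epenthesis: no change — [ronivoku]
  Rule 4 Final Vowel Lowering: [ronivoku] → [ronivoko]
  Rule 5 Progressive Voicing Assimilation: no change — [ronivoko]
/ekivetup/:
  Rule 1 Stop Lenition: no change — [ekivetup]
  Rule 2 Medial Vowel Deletion: [ekivetup] → [ekivtup]
  Rule 3 Vowel Epenthesis: no change — [ekivtup]
  Rule 4 Final Vowel Lowering: no change — [ekivtup]
  Rule 5 Progressive Voicing Assimilation: [ekivtup] → [ekivdup]
/fedisvay/:
  Rule 1 Stop Lenition: [fedisvay] → [fezisvay]
  Rule 2 Medial Vowel Deletion: [fezisvay] → [fzisvay]
  Rule 3 Vowel Epenthesis: no change — [fzisvay]
  Rule 4 Final Vowel Lowering: no change — [fzisvay]
  Rule 5 Progressive Voicing Assimilation: [fzisvay] → [fsisfay]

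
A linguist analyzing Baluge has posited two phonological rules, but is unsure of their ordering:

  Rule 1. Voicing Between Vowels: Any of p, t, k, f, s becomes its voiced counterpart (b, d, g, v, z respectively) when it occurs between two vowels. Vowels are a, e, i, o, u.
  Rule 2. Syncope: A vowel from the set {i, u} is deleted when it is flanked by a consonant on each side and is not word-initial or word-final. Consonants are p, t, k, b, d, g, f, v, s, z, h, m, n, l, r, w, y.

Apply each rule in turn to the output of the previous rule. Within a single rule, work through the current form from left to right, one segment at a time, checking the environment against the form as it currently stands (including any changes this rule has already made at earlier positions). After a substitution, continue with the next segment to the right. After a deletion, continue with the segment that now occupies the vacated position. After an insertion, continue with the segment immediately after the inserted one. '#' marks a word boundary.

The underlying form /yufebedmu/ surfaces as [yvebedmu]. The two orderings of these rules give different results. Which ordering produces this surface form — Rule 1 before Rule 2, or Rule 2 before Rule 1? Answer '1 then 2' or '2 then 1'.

1 then 2

Order 1 then 2:
  1 Voicing Between Vowels: [yufebedmu] → [yuvebedmu]
  2 Syncope: [yuvebedmu] → [yvebedmu]
  result: [yvebedmu]
Order 2 then 1:
  2 Syncope: [yufebedmu] → [yfebedmu]
  1 Voicing Between Vowels: no change — [yfebedmu]
  result: [yfebedmu]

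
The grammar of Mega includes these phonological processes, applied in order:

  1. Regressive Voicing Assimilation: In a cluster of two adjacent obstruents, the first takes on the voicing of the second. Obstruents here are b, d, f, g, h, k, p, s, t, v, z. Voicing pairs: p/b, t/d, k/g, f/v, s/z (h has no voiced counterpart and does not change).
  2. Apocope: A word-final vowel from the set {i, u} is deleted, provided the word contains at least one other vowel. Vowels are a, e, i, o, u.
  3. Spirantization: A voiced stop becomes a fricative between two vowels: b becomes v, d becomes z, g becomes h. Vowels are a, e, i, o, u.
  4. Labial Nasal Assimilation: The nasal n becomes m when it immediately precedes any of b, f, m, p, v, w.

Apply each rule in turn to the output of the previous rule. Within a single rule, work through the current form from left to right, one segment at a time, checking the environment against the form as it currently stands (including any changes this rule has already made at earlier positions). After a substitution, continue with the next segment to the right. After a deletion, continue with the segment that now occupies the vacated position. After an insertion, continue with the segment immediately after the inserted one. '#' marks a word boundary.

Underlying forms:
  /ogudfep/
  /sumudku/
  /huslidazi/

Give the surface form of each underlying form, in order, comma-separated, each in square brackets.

/ogudfep/:
  1 Regressive Voicing Assimilation: [ogudfep] → [ogutfep]
  2 Apocope: no change — [ogutfep]
  3 Spirantization: [ogutfep] → [ohutfep]
  4 Labial Nasal Assimilation: no change — [ohutfep]
/sumudku/:
  1 Regressive Voicing Assimilation: [sumudku] → [sumutku]
  2 Apocope: [sumutku] → [sumutk]
  3 Spirantization: no change — [sumutk]
  4 Labial Nasal Assimilation: no change — [sumutk]
/huslidazi/:
  1 Regressive Voicing Assimilation: no change — [huslidazi]
  2 Apocope: [huslidazi] → [huslidaz]
  3 Spirantization: [huslidaz] → [huslizaz]
  4 Labial Nasal Assimilation: no change — [huslizaz]

[ohutfep], [sumutk], [huslizaz]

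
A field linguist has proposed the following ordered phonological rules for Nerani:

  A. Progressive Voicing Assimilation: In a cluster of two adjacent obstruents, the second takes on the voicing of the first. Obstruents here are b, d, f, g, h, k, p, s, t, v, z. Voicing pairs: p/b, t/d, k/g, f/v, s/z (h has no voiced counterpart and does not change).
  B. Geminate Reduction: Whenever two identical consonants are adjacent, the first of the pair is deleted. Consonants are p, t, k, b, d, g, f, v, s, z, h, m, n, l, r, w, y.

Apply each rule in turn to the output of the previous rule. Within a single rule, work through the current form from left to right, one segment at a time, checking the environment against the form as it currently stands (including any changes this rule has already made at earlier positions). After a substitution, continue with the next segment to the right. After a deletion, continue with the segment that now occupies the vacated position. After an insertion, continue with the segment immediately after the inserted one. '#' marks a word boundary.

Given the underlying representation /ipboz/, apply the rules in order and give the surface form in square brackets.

[ipoz]

A Progressive Voicing Assimilation: [ipboz] → [ippoz]
B Geminate Reduction: [ippoz] → [ipoz]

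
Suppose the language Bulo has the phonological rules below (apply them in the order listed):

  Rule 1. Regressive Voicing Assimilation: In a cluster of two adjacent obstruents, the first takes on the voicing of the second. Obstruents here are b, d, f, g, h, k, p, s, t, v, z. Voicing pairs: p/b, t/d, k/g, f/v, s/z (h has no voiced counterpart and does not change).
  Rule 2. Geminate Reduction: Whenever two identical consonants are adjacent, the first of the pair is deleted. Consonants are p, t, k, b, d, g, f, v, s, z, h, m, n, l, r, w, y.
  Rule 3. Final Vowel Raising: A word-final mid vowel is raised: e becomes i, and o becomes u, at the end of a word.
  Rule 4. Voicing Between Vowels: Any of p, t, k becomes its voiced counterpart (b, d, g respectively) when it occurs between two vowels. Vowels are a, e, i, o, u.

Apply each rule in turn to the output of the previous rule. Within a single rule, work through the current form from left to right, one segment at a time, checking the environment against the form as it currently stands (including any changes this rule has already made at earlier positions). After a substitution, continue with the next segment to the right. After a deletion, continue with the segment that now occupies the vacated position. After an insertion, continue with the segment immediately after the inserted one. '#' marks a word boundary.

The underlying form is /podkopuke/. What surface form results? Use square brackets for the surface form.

Rule 1 Regressive Voicing Assimilation: [podkopuke] → [potkopuke]
Rule 2 Geminate Reduction: no change — [potkopuke]
Rule 3 Final Vowel Raising: [potkopuke] → [potkopuki]
Rule 4 Voicing Between Vowels: [potkopuki] → [potkobugi]

[potkobugi]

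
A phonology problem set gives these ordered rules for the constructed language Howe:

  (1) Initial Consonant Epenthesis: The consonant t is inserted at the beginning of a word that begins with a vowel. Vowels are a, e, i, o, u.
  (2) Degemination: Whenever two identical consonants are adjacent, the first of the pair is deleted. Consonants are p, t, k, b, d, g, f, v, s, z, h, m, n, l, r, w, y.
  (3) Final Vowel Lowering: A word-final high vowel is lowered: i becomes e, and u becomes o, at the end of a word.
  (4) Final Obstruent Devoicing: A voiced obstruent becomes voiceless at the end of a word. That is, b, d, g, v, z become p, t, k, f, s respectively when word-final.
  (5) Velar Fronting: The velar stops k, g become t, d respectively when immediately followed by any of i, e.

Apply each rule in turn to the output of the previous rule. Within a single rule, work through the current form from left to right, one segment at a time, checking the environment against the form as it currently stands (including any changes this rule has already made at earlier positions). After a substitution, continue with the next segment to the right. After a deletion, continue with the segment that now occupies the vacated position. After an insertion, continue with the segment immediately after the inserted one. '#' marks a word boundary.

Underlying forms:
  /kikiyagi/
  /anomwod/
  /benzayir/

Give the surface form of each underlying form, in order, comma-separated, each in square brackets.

/kikiyagi/:
  (1) Initial Consonant Epenthesis: no change — [kikiyagi]
  (2) Degemination: no change — [kikiyagi]
  (3) Final Vowel Lowering: [kikiyagi] → [kikiyage]
  (4) Final Obstruent Devoicing: no change — [kikiyage]
  (5) Velar Fronting: [kikiyage] → [titiyade]
/anomwod/:
  (1) Initial Consonant Epenthesis: [anomwod] → [tanomwod]
  (2) Degemination: no change — [tanomwod]
  (3) Final Vowel Lowering: no change — [tanomwod]
  (4) Final Obstruent Devoicing: [tanomwod] → [tanomwot]
  (5) Velar Fronting: no change — [tanomwot]
/benzayir/:
  (1) Initial Consonant Epenthesis: no change — [benzayir]
  (2) Degemination: no change — [benzayir]
  (3) Final Vowel Lowering: no change — [benzayir]
  (4) Final Obstruent Devoicing: no change — [benzayir]
  (5) Velar Fronting: no change — [benzayir]

[titiyade], [tanomwot], [benzayir]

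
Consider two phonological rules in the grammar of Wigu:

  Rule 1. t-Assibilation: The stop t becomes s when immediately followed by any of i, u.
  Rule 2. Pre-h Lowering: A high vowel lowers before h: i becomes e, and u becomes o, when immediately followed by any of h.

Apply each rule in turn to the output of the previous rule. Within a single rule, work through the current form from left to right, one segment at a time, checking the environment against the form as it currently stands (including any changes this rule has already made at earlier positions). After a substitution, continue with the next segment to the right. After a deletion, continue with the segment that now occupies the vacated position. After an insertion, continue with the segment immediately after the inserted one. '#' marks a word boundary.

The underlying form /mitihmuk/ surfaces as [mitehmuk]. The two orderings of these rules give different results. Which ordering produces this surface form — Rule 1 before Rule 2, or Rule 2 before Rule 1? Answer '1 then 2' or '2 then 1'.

2 then 1

Order 1 then 2:
  1 t-Assibilation: [mitihmuk] → [misihmuk]
  2 Pre-h Lowering: [misihmuk] → [misehmuk]
  result: [misehmuk]
Order 2 then 1:
  2 Pre-h Lowering: [mitihmuk] → [mitehmuk]
  1 t-Assibilation: no change — [mitehmuk]
  result: [mitehmuk]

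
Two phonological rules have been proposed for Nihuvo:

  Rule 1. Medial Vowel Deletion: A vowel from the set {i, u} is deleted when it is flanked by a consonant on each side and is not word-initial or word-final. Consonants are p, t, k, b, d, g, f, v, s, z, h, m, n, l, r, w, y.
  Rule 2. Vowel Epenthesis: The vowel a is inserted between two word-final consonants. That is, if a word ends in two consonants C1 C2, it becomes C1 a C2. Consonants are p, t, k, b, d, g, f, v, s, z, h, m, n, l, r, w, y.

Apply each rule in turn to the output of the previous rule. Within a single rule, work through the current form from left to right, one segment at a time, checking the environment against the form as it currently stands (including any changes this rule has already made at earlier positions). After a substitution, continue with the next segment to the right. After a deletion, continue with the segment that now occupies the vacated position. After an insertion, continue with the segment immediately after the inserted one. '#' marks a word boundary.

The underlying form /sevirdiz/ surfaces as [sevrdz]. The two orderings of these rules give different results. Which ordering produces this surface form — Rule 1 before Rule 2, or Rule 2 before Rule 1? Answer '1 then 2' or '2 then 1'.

2 then 1

Order 1 then 2:
  1 Medial Vowel Deletion: [sevirdiz] → [sevrdz]
  2 Vowel Epenthesis: [sevrdz] → [sevrdaz]
  result: [sevrdaz]
Order 2 then 1:
  2 Vowel Epenthesis: no change — [sevirdiz]
  1 Medial Vowel Deletion: [sevirdiz] → [sevrdz]
  result: [sevrdz]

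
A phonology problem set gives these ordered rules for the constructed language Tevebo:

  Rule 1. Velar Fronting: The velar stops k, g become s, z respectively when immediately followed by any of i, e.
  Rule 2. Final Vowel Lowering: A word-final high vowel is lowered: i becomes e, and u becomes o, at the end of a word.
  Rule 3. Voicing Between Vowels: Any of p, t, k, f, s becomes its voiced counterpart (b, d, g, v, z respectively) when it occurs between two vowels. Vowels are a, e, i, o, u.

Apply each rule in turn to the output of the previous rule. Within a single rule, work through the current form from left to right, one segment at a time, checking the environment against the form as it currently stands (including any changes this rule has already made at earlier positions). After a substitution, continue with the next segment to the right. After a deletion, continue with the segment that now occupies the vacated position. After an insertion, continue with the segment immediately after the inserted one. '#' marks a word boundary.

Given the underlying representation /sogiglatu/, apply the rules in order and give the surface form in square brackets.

Rule 1 Velar Fronting: [sogiglatu] → [soziglatu]
Rule 2 Final Vowel Lowering: [soziglatu] → [soziglato]
Rule 3 Voicing Between Vowels: [soziglato] → [soziglado]

[soziglado]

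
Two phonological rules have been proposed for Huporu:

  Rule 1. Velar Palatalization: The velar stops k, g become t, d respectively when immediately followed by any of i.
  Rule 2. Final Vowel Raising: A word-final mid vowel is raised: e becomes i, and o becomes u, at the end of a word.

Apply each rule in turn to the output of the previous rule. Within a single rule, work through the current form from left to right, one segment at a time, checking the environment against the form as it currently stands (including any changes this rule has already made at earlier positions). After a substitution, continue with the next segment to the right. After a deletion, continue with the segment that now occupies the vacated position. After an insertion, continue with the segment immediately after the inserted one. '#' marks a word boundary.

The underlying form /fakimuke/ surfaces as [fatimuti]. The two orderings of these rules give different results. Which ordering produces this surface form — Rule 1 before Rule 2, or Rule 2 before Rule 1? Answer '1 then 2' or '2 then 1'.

2 then 1

Order 1 then 2:
  1 Velar Palatalization: [fakimuke] → [fatimuke]
  2 Final Vowel Raising: [fatimuke] → [fatimuki]
  result: [fatimuki]
Order 2 then 1:
  2 Final Vowel Raising: [fakimuke] → [fakimuki]
  1 Velar Palatalization: [fakimuki] → [fatimuti]
  result: [fatimuti]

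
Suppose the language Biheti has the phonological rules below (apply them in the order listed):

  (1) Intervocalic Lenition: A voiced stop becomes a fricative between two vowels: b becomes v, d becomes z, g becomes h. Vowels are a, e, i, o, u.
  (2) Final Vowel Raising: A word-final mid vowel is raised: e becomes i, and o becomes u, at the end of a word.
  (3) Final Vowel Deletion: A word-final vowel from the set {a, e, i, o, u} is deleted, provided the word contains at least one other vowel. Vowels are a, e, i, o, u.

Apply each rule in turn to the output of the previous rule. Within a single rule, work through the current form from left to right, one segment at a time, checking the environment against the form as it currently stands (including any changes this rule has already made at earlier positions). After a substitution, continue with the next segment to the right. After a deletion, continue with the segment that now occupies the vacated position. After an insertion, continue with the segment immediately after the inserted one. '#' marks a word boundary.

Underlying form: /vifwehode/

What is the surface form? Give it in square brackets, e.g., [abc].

[vifwehoz]

(1) Intervocalic Lenition: [vifwehode] → [vifwehoze]
(2) Final Vowel Raising: [vifwehoze] → [vifwehozi]
(3) Final Vowel Deletion: [vifwehozi] → [vifwehoz]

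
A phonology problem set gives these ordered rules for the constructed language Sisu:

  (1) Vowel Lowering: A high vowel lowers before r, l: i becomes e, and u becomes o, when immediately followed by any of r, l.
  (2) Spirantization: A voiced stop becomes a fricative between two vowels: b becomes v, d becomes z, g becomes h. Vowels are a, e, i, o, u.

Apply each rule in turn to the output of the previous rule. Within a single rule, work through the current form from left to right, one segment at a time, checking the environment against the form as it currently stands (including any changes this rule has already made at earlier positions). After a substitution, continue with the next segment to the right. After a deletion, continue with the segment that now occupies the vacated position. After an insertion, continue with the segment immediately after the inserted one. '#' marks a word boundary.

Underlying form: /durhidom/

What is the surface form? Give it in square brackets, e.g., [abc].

[dorhizom]

(1) Vowel Lowering: [durhidom] → [dorhidom]
(2) Spirantization: [dorhidom] → [dorhizom]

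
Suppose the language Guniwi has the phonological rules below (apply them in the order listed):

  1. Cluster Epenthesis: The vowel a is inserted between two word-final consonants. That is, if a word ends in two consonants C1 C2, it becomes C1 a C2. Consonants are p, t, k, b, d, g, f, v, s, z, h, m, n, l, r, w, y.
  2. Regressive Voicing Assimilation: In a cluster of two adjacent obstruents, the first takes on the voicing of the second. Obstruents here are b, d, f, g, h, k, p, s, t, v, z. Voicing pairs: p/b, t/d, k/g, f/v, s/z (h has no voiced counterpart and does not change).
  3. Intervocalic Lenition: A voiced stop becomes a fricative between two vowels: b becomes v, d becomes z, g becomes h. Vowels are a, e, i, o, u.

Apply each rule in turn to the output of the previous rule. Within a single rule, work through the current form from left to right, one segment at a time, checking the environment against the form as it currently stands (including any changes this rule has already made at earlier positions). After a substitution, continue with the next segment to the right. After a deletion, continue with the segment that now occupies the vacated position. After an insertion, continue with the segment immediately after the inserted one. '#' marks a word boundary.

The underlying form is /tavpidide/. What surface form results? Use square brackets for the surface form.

[tafpizize]

1 Cluster Epenthesis: no change — [tavpidide]
2 Regressive Voicing Assimilation: [tavpidide] → [tafpidide]
3 Intervocalic Lenition: [tafpidide] → [tafpizize]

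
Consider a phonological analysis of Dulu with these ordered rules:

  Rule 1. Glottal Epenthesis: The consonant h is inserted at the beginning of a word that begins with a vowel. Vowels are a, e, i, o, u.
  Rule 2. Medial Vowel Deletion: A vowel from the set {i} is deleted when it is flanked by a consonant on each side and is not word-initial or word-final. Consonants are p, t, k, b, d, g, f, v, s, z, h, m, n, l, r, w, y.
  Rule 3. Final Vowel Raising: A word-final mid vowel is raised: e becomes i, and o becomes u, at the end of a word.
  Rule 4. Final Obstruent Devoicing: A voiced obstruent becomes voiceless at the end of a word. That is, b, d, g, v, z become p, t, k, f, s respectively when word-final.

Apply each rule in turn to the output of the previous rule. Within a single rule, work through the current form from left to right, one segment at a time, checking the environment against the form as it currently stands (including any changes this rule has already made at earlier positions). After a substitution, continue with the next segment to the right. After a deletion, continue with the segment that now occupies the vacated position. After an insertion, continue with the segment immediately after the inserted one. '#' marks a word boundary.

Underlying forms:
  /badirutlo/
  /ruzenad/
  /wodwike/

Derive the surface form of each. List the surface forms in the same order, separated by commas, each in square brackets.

[badrutlu], [ruzenat], [wodwki]

/badirutlo/:
  Rule 1 Glottal Epenthesis: no change — [badirutlo]
  Rule 2 Medial Vowel Deletion: [badirutlo] → [badrutlo]
  Rule 3 Final Vowel Raising: [badrutlo] → [badrutlu]
  Rule 4 Final Obstruent Devoicing: no change — [badrutlu]
/ruzenad/:
  Rule 1 Glottal Epenthesis: no change — [ruzenad]
  Rule 2 Medial Vowel Deletion: no change — [ruzenad]
  Rule 3 Final Vowel Raising: no change — [ruzenad]
  Rule 4 Final Obstruent Devoicing: [ruzenad] → [ruzenat]
/wodwike/:
  Rule 1 Glottal Epenthesis: no change — [wodwike]
  Rule 2 Medial Vowel Deletion: [wodwike] → [wodwke]
  Rule 3 Final Vowel Raising: [wodwke] → [wodwki]
  Rule 4 Final Obstruent Devoicing: no change — [wodwki]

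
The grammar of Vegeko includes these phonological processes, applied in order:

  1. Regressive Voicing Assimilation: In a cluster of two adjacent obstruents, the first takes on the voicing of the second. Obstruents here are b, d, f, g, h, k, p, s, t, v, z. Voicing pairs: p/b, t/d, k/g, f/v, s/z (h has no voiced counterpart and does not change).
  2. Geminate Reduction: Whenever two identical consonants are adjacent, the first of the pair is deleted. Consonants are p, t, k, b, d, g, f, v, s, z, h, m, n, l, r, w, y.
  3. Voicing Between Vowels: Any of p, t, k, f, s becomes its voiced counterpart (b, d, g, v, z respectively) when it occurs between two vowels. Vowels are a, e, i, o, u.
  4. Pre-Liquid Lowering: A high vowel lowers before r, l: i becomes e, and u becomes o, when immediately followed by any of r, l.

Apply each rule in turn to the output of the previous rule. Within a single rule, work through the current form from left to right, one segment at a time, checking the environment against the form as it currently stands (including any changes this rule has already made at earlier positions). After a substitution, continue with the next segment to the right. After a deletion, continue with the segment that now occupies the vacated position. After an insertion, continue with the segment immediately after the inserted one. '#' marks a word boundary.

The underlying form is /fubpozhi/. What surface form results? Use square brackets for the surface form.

[fuboshi]

1 Regressive Voicing Assimilation: [fubpozhi] → [fupposhi]
2 Geminate Reduction: [fupposhi] → [fuposhi]
3 Voicing Between Vowels: [fuposhi] → [fuboshi]
4 Pre-Liquid Lowering: no change — [fuboshi]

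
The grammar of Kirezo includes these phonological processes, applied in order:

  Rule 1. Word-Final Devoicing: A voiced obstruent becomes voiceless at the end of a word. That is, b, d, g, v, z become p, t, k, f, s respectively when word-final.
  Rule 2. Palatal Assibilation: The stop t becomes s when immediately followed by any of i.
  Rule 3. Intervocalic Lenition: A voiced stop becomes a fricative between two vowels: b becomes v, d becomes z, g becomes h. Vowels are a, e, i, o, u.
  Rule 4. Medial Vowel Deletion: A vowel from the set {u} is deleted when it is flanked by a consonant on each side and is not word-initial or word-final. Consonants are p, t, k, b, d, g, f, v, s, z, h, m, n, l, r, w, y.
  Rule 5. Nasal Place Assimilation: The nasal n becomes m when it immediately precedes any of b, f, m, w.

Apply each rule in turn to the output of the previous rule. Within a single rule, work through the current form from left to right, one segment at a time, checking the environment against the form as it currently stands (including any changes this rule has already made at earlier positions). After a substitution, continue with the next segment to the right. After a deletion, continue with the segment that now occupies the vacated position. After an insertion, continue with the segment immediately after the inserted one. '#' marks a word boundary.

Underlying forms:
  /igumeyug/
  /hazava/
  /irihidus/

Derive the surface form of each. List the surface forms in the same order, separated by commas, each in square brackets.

/igumeyug/:
  Rule 1 Word-Final Devoicing: [igumeyug] → [igumeyuk]
  Rule 2 Palatal Assibilation: no change — [igumeyuk]
  Rule 3 Intervocalic Lenition: [igumeyuk] → [ihumeyuk]
  Rule 4 Medial Vowel Deletion: [ihumeyuk] → [ihmeyk]
  Rule 5 Nasal Place Assimilation: no change — [ihmeyk]
/hazava/:
  Rule 1 Word-Final Devoicing: no change — [hazava]
  Rule 2 Palatal Assibilation: no change — [hazava]
  Rule 3 Intervocalic Lenition: no change — [hazava]
  Rule 4 Medial Vowel Deletion: no change — [hazava]
  Rule 5 Nasal Place Assimilation: no change — [hazava]
/irihidus/:
  Rule 1 Word-Final Devoicing: no change — [irihidus]
  Rule 2 Palatal Assibilation: no change — [irihidus]
  Rule 3 Intervocalic Lenition: [irihidus] → [irihizus]
  Rule 4 Medial Vowel Deletion: [irihizus] → [irihizs]
  Rule 5 Nasal Place Assimilation: no change — [irihizs]

[ihmeyk], [hazava], [irihizs]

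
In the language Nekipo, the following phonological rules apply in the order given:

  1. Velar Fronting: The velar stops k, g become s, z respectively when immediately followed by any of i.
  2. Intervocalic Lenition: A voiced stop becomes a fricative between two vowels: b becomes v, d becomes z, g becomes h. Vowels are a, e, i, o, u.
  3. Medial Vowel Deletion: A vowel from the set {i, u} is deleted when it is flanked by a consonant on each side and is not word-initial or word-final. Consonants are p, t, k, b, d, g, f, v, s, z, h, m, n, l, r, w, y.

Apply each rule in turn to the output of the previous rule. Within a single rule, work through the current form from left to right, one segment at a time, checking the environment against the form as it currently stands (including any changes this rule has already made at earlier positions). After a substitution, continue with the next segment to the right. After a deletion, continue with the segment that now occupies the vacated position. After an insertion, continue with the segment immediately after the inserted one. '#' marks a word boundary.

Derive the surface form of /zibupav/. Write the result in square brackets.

1 Velar Fronting: no change — [zibupav]
2 Intervocalic Lenition: [zibupav] → [zivupav]
3 Medial Vowel Deletion: [zivupav] → [zvpav]

[zvpav]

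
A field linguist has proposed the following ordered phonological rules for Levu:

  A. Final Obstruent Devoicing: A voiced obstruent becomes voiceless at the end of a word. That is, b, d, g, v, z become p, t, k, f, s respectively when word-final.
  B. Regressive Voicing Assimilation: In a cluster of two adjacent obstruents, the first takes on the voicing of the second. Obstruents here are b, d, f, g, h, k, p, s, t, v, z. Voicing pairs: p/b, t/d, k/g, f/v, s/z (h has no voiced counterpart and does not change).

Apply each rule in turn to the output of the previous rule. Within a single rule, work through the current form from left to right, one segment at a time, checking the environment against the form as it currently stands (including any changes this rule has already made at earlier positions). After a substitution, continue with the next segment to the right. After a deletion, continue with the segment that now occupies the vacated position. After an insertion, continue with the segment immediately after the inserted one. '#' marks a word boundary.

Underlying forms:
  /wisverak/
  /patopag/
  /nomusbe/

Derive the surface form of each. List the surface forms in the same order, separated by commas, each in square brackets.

/wisverak/:
  A Final Obstruent Devoicing: no change — [wisverak]
  B Regressive Voicing Assimilation: [wisverak] → [wizverak]
/patopag/:
  A Final Obstruent Devoicing: [patopag] → [patopak]
  B Regressive Voicing Assimilation: no change — [patopak]
/nomusbe/:
  A Final Obstruent Devoicing: no change — [nomusbe]
  B Regressive Voicing Assimilation: [nomusbe] → [nomuzbe]

[wizverak], [patopak], [nomuzbe]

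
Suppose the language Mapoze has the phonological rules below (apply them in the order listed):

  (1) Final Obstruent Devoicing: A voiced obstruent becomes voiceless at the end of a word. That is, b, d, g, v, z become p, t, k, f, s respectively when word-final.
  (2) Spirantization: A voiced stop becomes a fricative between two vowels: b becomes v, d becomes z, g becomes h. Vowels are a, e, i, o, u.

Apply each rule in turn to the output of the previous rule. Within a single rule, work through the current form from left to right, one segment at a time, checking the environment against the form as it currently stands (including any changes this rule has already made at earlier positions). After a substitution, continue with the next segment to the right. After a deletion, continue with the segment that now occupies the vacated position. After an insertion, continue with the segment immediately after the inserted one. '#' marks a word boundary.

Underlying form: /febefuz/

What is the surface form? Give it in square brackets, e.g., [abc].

(1) Final Obstruent Devoicing: [febefuz] → [febefus]
(2) Spirantization: [febefus] → [fevefus]

[fevefus]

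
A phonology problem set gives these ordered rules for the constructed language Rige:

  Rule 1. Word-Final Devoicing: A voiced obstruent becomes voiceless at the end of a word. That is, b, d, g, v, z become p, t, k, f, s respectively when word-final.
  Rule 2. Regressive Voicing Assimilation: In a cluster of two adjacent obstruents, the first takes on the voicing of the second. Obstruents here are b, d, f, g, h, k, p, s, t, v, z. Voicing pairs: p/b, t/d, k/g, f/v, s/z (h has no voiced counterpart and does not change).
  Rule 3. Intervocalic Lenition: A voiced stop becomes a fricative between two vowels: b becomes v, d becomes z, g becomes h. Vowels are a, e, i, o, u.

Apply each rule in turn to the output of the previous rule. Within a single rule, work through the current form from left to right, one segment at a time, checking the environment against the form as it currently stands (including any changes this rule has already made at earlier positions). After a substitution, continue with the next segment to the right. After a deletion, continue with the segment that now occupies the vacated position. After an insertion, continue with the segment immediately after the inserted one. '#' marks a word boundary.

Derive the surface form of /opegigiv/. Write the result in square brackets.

[opehihif]

Rule 1 Word-Final Devoicing: [opegigiv] → [opegigif]
Rule 2 Regressive Voicing Assimilation: no change — [opegigif]
Rule 3 Intervocalic Lenition: [opegigif] → [opehihif]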